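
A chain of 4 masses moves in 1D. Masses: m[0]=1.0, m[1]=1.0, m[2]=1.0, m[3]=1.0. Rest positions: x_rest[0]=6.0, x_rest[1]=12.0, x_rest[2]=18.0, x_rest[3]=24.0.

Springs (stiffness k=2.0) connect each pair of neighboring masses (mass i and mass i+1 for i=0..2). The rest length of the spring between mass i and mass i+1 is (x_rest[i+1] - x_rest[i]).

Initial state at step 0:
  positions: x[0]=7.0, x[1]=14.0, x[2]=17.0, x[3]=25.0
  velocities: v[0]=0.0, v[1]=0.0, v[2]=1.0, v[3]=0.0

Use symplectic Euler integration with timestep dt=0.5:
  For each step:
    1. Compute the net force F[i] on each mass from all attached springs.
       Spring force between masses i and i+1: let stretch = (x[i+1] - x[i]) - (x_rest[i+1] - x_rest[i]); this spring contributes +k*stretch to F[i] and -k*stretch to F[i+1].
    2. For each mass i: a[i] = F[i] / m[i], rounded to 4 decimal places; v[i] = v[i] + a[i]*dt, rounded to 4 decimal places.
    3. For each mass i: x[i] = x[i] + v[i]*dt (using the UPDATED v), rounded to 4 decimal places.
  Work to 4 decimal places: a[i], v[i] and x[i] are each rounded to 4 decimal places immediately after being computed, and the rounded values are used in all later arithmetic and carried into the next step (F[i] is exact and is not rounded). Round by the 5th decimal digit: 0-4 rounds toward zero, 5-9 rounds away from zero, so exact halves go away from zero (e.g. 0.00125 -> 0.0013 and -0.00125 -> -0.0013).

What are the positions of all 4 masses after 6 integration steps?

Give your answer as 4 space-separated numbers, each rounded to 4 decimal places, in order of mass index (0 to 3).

Answer: 8.0313 11.2188 21.2813 25.4688

Derivation:
Step 0: x=[7.0000 14.0000 17.0000 25.0000] v=[0.0000 0.0000 1.0000 0.0000]
Step 1: x=[7.5000 12.0000 20.0000 24.0000] v=[1.0000 -4.0000 6.0000 -2.0000]
Step 2: x=[7.2500 11.7500 21.0000 24.0000] v=[-0.5000 -0.5000 2.0000 0.0000]
Step 3: x=[6.2500 13.8750 18.8750 25.5000] v=[-2.0000 4.2500 -4.2500 3.0000]
Step 4: x=[6.0625 14.6875 17.5625 26.6875] v=[-0.3750 1.6250 -2.6250 2.3750]
Step 5: x=[7.1875 12.6250 19.3750 26.3125] v=[2.2500 -4.1250 3.6250 -0.7500]
Step 6: x=[8.0313 11.2188 21.2813 25.4688] v=[1.6875 -2.8125 3.8125 -1.6875]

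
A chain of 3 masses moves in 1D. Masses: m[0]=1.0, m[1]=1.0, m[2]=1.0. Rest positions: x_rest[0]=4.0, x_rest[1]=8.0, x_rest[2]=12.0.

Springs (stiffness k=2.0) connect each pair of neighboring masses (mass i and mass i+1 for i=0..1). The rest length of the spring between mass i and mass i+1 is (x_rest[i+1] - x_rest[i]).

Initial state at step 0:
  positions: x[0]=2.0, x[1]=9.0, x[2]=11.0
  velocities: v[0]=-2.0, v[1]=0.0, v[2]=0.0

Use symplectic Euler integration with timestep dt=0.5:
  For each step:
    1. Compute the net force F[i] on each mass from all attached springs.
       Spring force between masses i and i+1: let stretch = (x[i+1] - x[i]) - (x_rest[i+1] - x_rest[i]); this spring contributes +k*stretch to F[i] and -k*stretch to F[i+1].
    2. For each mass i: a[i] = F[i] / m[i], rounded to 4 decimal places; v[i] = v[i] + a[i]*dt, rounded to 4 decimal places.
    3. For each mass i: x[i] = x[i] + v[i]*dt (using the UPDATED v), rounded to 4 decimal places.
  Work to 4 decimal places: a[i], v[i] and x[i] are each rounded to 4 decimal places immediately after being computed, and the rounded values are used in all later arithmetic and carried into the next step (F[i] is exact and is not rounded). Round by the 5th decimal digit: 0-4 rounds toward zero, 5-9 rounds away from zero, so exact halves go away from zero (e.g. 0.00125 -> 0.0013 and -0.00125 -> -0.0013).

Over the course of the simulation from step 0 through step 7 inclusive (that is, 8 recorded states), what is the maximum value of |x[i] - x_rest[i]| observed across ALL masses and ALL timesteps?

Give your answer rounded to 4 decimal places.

Answer: 4.8202

Derivation:
Step 0: x=[2.0000 9.0000 11.0000] v=[-2.0000 0.0000 0.0000]
Step 1: x=[2.5000 6.5000 12.0000] v=[1.0000 -5.0000 2.0000]
Step 2: x=[3.0000 4.7500 12.2500] v=[1.0000 -3.5000 0.5000]
Step 3: x=[2.3750 5.8750 10.7500] v=[-1.2500 2.2500 -3.0000]
Step 4: x=[1.5000 7.6875 8.8125] v=[-1.7500 3.6250 -3.8750]
Step 5: x=[1.7188 6.9688 8.3125] v=[0.4375 -1.4375 -1.0000]
Step 6: x=[2.5626 4.2969 9.1407] v=[1.6875 -5.3438 1.6563]
Step 7: x=[2.2735 3.1798 9.5470] v=[-0.5782 -2.2343 0.8125]
Max displacement = 4.8202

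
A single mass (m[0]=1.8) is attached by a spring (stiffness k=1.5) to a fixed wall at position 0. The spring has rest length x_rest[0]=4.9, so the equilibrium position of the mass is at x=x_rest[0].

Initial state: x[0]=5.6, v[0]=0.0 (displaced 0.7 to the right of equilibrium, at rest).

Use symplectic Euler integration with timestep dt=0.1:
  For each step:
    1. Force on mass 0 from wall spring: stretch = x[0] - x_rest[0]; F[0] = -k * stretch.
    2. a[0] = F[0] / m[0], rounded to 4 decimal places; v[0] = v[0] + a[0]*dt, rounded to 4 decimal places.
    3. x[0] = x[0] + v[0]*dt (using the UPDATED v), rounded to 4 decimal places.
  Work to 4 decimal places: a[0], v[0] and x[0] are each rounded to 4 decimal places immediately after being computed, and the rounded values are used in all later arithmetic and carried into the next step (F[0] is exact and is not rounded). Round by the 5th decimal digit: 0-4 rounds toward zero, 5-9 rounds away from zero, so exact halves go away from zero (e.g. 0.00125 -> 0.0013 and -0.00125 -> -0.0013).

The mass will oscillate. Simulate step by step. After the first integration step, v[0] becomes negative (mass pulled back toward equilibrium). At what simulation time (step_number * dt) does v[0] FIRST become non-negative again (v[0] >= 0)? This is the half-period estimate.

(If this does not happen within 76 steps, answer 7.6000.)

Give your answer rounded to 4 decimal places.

Step 0: x=[5.6000] v=[0.0000]
Step 1: x=[5.5942] v=[-0.0583]
Step 2: x=[5.5826] v=[-0.1162]
Step 3: x=[5.5653] v=[-0.1731]
Step 4: x=[5.5425] v=[-0.2285]
Step 5: x=[5.5143] v=[-0.2820]
Step 6: x=[5.4810] v=[-0.3332]
Step 7: x=[5.4428] v=[-0.3816]
Step 8: x=[5.4001] v=[-0.4268]
Step 9: x=[5.3533] v=[-0.4685]
Step 10: x=[5.3027] v=[-0.5063]
Step 11: x=[5.2487] v=[-0.5399]
Step 12: x=[5.1918] v=[-0.5690]
Step 13: x=[5.1325] v=[-0.5933]
Step 14: x=[5.0712] v=[-0.6127]
Step 15: x=[5.0085] v=[-0.6270]
Step 16: x=[4.9449] v=[-0.6360]
Step 17: x=[4.8809] v=[-0.6397]
Step 18: x=[4.8171] v=[-0.6381]
Step 19: x=[4.7540] v=[-0.6312]
Step 20: x=[4.6921] v=[-0.6190]
Step 21: x=[4.6319] v=[-0.6017]
Step 22: x=[4.5740] v=[-0.5794]
Step 23: x=[4.5188] v=[-0.5522]
Step 24: x=[4.4668] v=[-0.5204]
Step 25: x=[4.4184] v=[-0.4843]
Step 26: x=[4.3740] v=[-0.4442]
Step 27: x=[4.3340] v=[-0.4004]
Step 28: x=[4.2987] v=[-0.3532]
Step 29: x=[4.2684] v=[-0.3031]
Step 30: x=[4.2434] v=[-0.2505]
Step 31: x=[4.2238] v=[-0.1958]
Step 32: x=[4.2099] v=[-0.1395]
Step 33: x=[4.2017] v=[-0.0820]
Step 34: x=[4.1993] v=[-0.0238]
Step 35: x=[4.2028] v=[0.0346]
First v>=0 after going negative at step 35, time=3.5000

Answer: 3.5000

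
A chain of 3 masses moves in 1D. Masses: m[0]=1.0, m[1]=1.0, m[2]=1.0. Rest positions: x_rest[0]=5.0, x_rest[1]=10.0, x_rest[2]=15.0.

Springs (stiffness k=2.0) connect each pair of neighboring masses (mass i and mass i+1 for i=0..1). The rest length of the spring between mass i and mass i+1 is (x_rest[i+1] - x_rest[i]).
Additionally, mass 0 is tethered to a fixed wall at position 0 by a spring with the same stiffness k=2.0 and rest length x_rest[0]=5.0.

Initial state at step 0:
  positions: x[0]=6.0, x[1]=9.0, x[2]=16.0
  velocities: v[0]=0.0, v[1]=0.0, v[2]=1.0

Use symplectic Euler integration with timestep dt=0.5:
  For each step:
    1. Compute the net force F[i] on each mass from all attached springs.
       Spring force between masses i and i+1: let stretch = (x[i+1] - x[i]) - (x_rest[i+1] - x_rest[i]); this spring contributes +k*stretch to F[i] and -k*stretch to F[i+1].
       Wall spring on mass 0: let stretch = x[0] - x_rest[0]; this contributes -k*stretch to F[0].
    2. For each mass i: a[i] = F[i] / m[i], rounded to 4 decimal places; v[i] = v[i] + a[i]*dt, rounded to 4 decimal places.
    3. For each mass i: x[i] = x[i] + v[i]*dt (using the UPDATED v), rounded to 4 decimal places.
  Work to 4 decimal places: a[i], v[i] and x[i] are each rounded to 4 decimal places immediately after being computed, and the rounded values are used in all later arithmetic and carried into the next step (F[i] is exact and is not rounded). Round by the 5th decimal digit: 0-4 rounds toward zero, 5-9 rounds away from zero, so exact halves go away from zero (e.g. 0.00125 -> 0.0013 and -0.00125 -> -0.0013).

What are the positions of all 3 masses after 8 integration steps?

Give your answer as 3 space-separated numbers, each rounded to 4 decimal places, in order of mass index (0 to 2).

Answer: 5.5977 9.0860 15.8087

Derivation:
Step 0: x=[6.0000 9.0000 16.0000] v=[0.0000 0.0000 1.0000]
Step 1: x=[4.5000 11.0000 15.5000] v=[-3.0000 4.0000 -1.0000]
Step 2: x=[4.0000 12.0000 15.2500] v=[-1.0000 2.0000 -0.5000]
Step 3: x=[5.5000 10.6250 15.8750] v=[3.0000 -2.7500 1.2500]
Step 4: x=[6.8125 9.3125 16.3750] v=[2.6250 -2.6250 1.0000]
Step 5: x=[5.9688 10.2813 15.8438] v=[-1.6875 1.9375 -1.0625]
Step 6: x=[4.2969 11.8751 15.0313] v=[-3.3438 3.1875 -1.6250]
Step 7: x=[4.2657 11.2579 15.1407] v=[-0.0625 -1.2345 0.2188]
Step 8: x=[5.5977 9.0860 15.8087] v=[2.6640 -4.3439 1.3360]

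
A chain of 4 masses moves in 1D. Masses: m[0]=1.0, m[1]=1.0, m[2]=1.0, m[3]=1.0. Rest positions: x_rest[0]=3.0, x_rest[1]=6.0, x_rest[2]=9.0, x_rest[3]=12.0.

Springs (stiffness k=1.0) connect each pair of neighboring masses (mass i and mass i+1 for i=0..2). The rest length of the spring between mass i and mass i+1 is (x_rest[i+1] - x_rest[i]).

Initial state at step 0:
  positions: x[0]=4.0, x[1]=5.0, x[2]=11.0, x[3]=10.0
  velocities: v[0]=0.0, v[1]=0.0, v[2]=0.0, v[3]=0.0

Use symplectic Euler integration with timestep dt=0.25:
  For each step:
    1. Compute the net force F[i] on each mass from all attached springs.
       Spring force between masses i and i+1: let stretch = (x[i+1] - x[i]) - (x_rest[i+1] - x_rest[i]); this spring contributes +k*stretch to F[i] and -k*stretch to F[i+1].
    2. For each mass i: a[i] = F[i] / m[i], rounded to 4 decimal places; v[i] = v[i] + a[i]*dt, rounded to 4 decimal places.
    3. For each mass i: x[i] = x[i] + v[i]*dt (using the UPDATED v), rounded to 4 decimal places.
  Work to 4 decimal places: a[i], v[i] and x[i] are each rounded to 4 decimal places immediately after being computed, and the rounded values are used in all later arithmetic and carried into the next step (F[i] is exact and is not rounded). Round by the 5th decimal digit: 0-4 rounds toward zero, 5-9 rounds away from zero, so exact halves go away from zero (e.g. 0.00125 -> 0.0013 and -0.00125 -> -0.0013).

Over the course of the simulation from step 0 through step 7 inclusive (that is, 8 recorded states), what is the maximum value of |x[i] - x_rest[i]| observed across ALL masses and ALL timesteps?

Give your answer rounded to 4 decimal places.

Answer: 2.2914

Derivation:
Step 0: x=[4.0000 5.0000 11.0000 10.0000] v=[0.0000 0.0000 0.0000 0.0000]
Step 1: x=[3.8750 5.3125 10.5625 10.2500] v=[-0.5000 1.2500 -1.7500 1.0000]
Step 2: x=[3.6524 5.8633 9.7774 10.7070] v=[-0.8906 2.2031 -3.1406 1.8281]
Step 3: x=[3.3804 6.5205 8.8057 11.2934] v=[-1.0879 2.6289 -3.8867 2.3457]
Step 4: x=[3.1172 7.1243 7.8467 11.9119] v=[-1.0529 2.4152 -3.8361 2.4738]
Step 5: x=[2.9169 7.5228 7.0966 12.4638] v=[-0.8011 1.5940 -3.0004 2.2075]
Step 6: x=[2.8170 7.6068 6.7086 12.8677] v=[-0.3996 0.3360 -1.5521 1.6157]
Step 7: x=[2.8290 7.3353 6.7617 13.0742] v=[0.0479 -1.0860 0.2122 0.8259]
Max displacement = 2.2914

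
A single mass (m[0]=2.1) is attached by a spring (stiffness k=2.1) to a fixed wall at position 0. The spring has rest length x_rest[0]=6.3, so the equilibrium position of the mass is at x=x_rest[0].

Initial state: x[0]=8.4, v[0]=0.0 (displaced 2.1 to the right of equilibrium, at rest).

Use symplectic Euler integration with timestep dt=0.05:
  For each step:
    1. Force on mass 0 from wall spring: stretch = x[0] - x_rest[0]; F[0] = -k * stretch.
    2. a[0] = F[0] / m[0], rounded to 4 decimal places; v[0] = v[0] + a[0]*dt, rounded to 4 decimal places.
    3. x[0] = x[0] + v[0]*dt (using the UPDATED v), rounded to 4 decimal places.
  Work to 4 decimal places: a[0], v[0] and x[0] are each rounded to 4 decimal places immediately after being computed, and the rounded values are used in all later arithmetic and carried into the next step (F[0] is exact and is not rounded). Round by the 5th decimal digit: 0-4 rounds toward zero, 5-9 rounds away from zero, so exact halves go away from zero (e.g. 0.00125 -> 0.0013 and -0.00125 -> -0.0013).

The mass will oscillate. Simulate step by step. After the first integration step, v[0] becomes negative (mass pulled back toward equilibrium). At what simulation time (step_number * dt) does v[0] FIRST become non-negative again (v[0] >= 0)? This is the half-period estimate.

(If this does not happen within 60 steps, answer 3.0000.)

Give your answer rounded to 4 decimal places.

Answer: 3.0000

Derivation:
Step 0: x=[8.4000] v=[0.0000]
Step 1: x=[8.3948] v=[-0.1050]
Step 2: x=[8.3843] v=[-0.2097]
Step 3: x=[8.3686] v=[-0.3139]
Step 4: x=[8.3477] v=[-0.4173]
Step 5: x=[8.3217] v=[-0.5197]
Step 6: x=[8.2907] v=[-0.6208]
Step 7: x=[8.2547] v=[-0.7203]
Step 8: x=[8.2138] v=[-0.8180]
Step 9: x=[8.1681] v=[-0.9137]
Step 10: x=[8.1177] v=[-1.0071]
Step 11: x=[8.0628] v=[-1.0980]
Step 12: x=[8.0035] v=[-1.1861]
Step 13: x=[7.9399] v=[-1.2713]
Step 14: x=[7.8722] v=[-1.3533]
Step 15: x=[7.8006] v=[-1.4319]
Step 16: x=[7.7253] v=[-1.5069]
Step 17: x=[7.6464] v=[-1.5782]
Step 18: x=[7.5641] v=[-1.6455]
Step 19: x=[7.4787] v=[-1.7087]
Step 20: x=[7.3903] v=[-1.7676]
Step 21: x=[7.2992] v=[-1.8221]
Step 22: x=[7.2056] v=[-1.8721]
Step 23: x=[7.1097] v=[-1.9174]
Step 24: x=[7.0118] v=[-1.9579]
Step 25: x=[6.9121] v=[-1.9935]
Step 26: x=[6.8109] v=[-2.0241]
Step 27: x=[6.7084] v=[-2.0496]
Step 28: x=[6.6049] v=[-2.0700]
Step 29: x=[6.5006] v=[-2.0852]
Step 30: x=[6.3958] v=[-2.0952]
Step 31: x=[6.2908] v=[-2.1000]
Step 32: x=[6.1858] v=[-2.0995]
Step 33: x=[6.0811] v=[-2.0938]
Step 34: x=[5.9770] v=[-2.0829]
Step 35: x=[5.8737] v=[-2.0668]
Step 36: x=[5.7714] v=[-2.0455]
Step 37: x=[5.6704] v=[-2.0191]
Step 38: x=[5.5710] v=[-1.9876]
Step 39: x=[5.4734] v=[-1.9512]
Step 40: x=[5.3779] v=[-1.9099]
Step 41: x=[5.2847] v=[-1.8638]
Step 42: x=[5.1941] v=[-1.8130]
Step 43: x=[5.1062] v=[-1.7577]
Step 44: x=[5.0213] v=[-1.6980]
Step 45: x=[4.9396] v=[-1.6341]
Step 46: x=[4.8613] v=[-1.5661]
Step 47: x=[4.7866] v=[-1.4942]
Step 48: x=[4.7157] v=[-1.4185]
Step 49: x=[4.6487] v=[-1.3393]
Step 50: x=[4.5859] v=[-1.2567]
Step 51: x=[4.5274] v=[-1.1710]
Step 52: x=[4.4733] v=[-1.0824]
Step 53: x=[4.4237] v=[-0.9911]
Step 54: x=[4.3788] v=[-0.8973]
Step 55: x=[4.3387] v=[-0.8012]
Step 56: x=[4.3035] v=[-0.7031]
Step 57: x=[4.2733] v=[-0.6033]
Step 58: x=[4.2482] v=[-0.5020]
Step 59: x=[4.2282] v=[-0.3994]
Step 60: x=[4.2134] v=[-0.2958]
v[0] did not become non-negative within 60 steps; using fallback time=3.0000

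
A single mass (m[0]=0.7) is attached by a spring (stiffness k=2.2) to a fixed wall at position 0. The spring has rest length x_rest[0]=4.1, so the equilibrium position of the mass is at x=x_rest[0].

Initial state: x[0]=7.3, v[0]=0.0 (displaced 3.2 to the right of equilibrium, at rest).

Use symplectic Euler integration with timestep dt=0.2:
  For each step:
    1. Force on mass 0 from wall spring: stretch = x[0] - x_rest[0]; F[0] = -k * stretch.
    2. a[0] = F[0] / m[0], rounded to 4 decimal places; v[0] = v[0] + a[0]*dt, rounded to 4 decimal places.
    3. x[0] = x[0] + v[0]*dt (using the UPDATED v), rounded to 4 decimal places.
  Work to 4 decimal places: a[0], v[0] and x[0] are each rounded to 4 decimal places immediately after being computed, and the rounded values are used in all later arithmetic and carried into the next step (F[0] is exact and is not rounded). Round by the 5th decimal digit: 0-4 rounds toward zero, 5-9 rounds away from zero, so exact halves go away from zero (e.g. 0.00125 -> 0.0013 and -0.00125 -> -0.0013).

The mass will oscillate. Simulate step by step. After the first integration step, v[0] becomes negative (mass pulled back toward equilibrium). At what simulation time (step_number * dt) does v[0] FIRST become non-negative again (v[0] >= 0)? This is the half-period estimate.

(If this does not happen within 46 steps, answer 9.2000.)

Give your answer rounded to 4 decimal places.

Step 0: x=[7.3000] v=[0.0000]
Step 1: x=[6.8977] v=[-2.0114]
Step 2: x=[6.1437] v=[-3.7700]
Step 3: x=[5.1328] v=[-5.0546]
Step 4: x=[3.9920] v=[-5.7038]
Step 5: x=[2.8648] v=[-5.6359]
Step 6: x=[1.8929] v=[-4.8595]
Step 7: x=[1.1985] v=[-3.4722]
Step 8: x=[0.8688] v=[-1.6484]
Step 9: x=[0.9453] v=[0.3826]
First v>=0 after going negative at step 9, time=1.8000

Answer: 1.8000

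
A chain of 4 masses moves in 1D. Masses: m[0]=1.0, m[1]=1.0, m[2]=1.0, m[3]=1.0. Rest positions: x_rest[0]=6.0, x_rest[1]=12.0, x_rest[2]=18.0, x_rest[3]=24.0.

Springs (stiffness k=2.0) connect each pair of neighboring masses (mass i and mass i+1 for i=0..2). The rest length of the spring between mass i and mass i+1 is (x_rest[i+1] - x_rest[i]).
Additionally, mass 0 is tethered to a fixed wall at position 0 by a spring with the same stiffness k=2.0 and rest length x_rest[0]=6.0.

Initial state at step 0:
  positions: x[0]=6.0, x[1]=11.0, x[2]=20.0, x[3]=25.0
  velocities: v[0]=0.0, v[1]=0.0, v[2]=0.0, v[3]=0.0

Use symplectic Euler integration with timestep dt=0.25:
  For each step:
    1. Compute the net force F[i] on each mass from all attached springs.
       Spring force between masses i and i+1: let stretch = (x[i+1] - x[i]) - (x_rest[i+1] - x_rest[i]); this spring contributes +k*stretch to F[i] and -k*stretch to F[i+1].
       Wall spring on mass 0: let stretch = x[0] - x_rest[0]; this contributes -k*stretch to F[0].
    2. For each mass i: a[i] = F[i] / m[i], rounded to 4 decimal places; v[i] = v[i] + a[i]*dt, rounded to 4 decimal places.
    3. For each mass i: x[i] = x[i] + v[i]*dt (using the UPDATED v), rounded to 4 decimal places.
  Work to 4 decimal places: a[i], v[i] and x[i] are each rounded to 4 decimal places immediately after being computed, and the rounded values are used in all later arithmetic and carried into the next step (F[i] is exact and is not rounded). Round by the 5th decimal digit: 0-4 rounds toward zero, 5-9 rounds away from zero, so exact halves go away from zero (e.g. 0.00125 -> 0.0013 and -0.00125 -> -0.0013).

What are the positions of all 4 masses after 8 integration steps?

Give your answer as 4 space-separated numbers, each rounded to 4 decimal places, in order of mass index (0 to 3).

Step 0: x=[6.0000 11.0000 20.0000 25.0000] v=[0.0000 0.0000 0.0000 0.0000]
Step 1: x=[5.8750 11.5000 19.5000 25.1250] v=[-0.5000 2.0000 -2.0000 0.5000]
Step 2: x=[5.7188 12.2969 18.7031 25.2969] v=[-0.6250 3.1875 -3.1875 0.6875]
Step 3: x=[5.6700 13.0723 17.9297 25.3946] v=[-0.1954 3.1016 -3.0937 0.3906]
Step 4: x=[5.8377 13.5296 17.4822 25.3091] v=[0.6708 1.8292 -1.7900 -0.3419]
Step 5: x=[6.2372 13.5195 17.5190 24.9953] v=[1.5979 -0.0405 0.1472 -1.2554]
Step 6: x=[6.7673 13.0990 17.9904 24.4969] v=[2.1205 -1.6819 1.8856 -1.9936]
Step 7: x=[7.2430 12.4985 18.6637 23.9352] v=[1.9027 -2.4021 2.6932 -2.2469]
Step 8: x=[7.4703 12.0117 19.2253 23.4645] v=[0.9090 -1.9473 2.2464 -1.8827]

Answer: 7.4703 12.0117 19.2253 23.4645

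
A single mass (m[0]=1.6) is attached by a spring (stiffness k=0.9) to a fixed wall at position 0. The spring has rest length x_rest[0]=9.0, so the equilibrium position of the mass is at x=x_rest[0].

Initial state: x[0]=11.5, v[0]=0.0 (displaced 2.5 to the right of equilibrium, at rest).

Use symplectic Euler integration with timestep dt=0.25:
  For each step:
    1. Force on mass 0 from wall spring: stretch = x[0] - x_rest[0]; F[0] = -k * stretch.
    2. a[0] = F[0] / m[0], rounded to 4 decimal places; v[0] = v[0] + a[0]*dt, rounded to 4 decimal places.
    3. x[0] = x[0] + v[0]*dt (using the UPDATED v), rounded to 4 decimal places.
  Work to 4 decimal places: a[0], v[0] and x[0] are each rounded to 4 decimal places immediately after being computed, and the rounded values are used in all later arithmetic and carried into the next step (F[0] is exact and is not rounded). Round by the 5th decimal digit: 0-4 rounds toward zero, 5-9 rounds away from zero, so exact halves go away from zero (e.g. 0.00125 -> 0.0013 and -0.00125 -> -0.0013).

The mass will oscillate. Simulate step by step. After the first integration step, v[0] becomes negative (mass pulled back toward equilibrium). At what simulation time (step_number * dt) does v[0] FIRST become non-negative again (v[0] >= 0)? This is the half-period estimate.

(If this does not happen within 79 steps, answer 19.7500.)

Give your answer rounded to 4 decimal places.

Step 0: x=[11.5000] v=[0.0000]
Step 1: x=[11.4121] v=[-0.3516]
Step 2: x=[11.2394] v=[-0.6908]
Step 3: x=[10.9880] v=[-1.0057]
Step 4: x=[10.6667] v=[-1.2853]
Step 5: x=[10.2868] v=[-1.5197]
Step 6: x=[9.8616] v=[-1.7007]
Step 7: x=[9.4061] v=[-1.8219]
Step 8: x=[8.9364] v=[-1.8790]
Step 9: x=[8.4689] v=[-1.8701]
Step 10: x=[8.0201] v=[-1.7954]
Step 11: x=[7.6057] v=[-1.6576]
Step 12: x=[7.2403] v=[-1.4615]
Step 13: x=[6.9368] v=[-1.2141]
Step 14: x=[6.7058] v=[-0.9240]
Step 15: x=[6.5555] v=[-0.6014]
Step 16: x=[6.4911] v=[-0.2577]
Step 17: x=[6.5149] v=[0.0951]
First v>=0 after going negative at step 17, time=4.2500

Answer: 4.2500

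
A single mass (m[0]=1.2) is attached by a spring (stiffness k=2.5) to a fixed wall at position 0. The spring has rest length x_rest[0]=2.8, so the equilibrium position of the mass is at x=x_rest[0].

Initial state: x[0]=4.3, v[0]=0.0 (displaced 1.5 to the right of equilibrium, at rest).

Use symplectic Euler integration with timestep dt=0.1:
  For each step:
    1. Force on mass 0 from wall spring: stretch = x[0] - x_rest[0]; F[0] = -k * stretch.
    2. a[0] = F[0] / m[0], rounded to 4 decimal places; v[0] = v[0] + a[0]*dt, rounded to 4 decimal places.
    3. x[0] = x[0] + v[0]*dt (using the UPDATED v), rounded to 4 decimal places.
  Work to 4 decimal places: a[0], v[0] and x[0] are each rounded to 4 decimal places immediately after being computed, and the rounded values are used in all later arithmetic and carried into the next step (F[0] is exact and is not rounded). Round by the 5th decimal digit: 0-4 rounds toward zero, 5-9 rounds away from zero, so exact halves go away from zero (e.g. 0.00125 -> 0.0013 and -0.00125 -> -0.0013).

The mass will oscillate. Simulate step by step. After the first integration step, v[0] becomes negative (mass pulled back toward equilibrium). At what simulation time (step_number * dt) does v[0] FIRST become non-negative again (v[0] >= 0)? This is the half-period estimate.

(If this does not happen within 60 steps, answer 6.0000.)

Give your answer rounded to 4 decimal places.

Step 0: x=[4.3000] v=[0.0000]
Step 1: x=[4.2688] v=[-0.3125]
Step 2: x=[4.2070] v=[-0.6185]
Step 3: x=[4.1158] v=[-0.9116]
Step 4: x=[3.9972] v=[-1.1857]
Step 5: x=[3.8537] v=[-1.4351]
Step 6: x=[3.6882] v=[-1.6546]
Step 7: x=[3.5042] v=[-1.8396]
Step 8: x=[3.3056] v=[-1.9863]
Step 9: x=[3.0964] v=[-2.0916]
Step 10: x=[2.8811] v=[-2.1534]
Step 11: x=[2.6641] v=[-2.1703]
Step 12: x=[2.4499] v=[-2.1420]
Step 13: x=[2.2430] v=[-2.0691]
Step 14: x=[2.0477] v=[-1.9531]
Step 15: x=[1.8681] v=[-1.7964]
Step 16: x=[1.7079] v=[-1.6023]
Step 17: x=[1.5704] v=[-1.3748]
Step 18: x=[1.4585] v=[-1.1186]
Step 19: x=[1.3746] v=[-0.8391]
Step 20: x=[1.3204] v=[-0.5421]
Step 21: x=[1.2970] v=[-0.2339]
Step 22: x=[1.3049] v=[0.0792]
First v>=0 after going negative at step 22, time=2.2000

Answer: 2.2000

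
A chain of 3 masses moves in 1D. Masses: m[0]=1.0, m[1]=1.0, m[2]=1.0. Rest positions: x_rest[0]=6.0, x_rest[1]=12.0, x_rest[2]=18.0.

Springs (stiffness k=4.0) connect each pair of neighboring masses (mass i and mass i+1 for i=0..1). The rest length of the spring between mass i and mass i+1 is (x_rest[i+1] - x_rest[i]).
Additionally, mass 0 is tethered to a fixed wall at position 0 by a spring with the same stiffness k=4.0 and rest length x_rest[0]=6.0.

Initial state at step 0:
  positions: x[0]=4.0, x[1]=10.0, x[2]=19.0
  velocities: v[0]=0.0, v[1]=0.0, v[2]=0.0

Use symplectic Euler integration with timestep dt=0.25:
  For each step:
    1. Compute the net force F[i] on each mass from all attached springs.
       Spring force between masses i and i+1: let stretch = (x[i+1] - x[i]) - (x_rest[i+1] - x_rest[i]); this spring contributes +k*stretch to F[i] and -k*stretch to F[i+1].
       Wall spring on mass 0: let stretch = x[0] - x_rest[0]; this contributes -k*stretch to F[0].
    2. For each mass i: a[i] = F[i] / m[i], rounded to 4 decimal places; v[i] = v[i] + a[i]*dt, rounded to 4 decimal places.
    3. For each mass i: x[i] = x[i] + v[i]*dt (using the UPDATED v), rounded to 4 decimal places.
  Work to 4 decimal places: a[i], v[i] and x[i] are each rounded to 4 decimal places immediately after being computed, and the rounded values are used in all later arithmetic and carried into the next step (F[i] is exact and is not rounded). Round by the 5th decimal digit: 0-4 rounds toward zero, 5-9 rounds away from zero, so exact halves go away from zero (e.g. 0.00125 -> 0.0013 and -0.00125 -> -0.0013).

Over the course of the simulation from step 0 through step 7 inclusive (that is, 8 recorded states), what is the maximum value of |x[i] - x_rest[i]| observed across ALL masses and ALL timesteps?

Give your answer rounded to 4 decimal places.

Step 0: x=[4.0000 10.0000 19.0000] v=[0.0000 0.0000 0.0000]
Step 1: x=[4.5000 10.7500 18.2500] v=[2.0000 3.0000 -3.0000]
Step 2: x=[5.4375 11.8125 17.1250] v=[3.7500 4.2500 -4.5000]
Step 3: x=[6.6094 12.6094 16.1719] v=[4.6875 3.1875 -3.8125]
Step 4: x=[7.6289 12.7969 15.8282] v=[4.0781 0.7500 -1.3750]
Step 5: x=[8.0332 12.4502 16.2266] v=[1.6172 -1.3867 1.5937]
Step 6: x=[7.5335 11.9434 17.1809] v=[-1.9990 -2.0273 3.8173]
Step 7: x=[6.2529 11.6435 18.3259] v=[-5.1226 -1.1997 4.5798]
Max displacement = 2.1718

Answer: 2.1718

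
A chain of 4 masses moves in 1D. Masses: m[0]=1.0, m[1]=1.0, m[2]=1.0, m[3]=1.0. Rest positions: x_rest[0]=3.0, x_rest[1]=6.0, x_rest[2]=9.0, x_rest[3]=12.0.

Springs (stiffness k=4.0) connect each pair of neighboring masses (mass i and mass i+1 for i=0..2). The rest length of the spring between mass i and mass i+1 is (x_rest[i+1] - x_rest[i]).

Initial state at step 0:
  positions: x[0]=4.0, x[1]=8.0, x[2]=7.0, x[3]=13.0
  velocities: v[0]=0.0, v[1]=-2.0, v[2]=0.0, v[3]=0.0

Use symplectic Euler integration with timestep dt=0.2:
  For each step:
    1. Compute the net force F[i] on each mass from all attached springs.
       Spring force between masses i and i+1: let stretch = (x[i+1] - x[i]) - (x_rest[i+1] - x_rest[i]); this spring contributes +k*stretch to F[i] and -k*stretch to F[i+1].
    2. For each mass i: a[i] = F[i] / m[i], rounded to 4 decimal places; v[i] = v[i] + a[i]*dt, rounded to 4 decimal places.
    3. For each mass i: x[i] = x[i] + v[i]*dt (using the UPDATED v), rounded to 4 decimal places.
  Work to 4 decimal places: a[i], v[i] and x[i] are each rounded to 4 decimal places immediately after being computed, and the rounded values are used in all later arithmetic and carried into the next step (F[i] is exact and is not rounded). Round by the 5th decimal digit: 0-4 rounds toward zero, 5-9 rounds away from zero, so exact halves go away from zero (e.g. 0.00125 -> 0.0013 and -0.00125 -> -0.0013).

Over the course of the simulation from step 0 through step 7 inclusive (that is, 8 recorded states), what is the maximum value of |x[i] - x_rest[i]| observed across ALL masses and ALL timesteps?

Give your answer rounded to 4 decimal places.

Answer: 2.2403

Derivation:
Step 0: x=[4.0000 8.0000 7.0000 13.0000] v=[0.0000 -2.0000 0.0000 0.0000]
Step 1: x=[4.1600 6.8000 8.1200 12.5200] v=[0.8000 -6.0000 5.6000 -2.4000]
Step 2: x=[4.2624 5.3888 9.7328 11.8160] v=[0.5120 -7.0560 8.0640 -3.5200]
Step 3: x=[4.0650 4.4924 10.9839 11.2587] v=[-0.9869 -4.4819 6.2554 -2.7866]
Step 4: x=[3.4560 4.5663 11.2403 11.1374] v=[-3.0450 0.3694 1.2820 -0.6064]
Step 5: x=[2.5446 5.5304 10.4124 11.5126] v=[-4.5568 4.8204 -4.1395 1.8759]
Step 6: x=[1.6310 6.7979 8.9794 12.1917] v=[-4.5682 6.3374 -7.1649 3.3957]
Step 7: x=[1.0641 7.5877 7.7113 12.8369] v=[-2.8347 3.9491 -6.3403 3.2259]
Max displacement = 2.2403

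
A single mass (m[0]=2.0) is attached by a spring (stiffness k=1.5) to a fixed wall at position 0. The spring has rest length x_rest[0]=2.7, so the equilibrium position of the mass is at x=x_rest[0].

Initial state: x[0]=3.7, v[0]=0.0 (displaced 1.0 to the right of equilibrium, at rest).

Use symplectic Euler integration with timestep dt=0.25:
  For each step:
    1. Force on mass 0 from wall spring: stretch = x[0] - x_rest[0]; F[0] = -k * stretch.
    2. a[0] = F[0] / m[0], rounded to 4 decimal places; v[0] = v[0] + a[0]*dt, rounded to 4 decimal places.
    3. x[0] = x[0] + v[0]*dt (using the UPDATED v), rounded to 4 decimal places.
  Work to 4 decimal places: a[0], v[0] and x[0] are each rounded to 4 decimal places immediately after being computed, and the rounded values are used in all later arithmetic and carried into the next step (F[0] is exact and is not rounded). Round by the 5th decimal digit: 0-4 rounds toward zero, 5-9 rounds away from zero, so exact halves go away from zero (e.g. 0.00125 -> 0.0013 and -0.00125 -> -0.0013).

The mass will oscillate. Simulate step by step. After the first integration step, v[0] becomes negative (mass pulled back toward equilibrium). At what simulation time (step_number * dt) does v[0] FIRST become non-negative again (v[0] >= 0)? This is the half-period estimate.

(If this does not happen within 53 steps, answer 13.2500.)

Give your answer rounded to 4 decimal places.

Answer: 3.7500

Derivation:
Step 0: x=[3.7000] v=[0.0000]
Step 1: x=[3.6531] v=[-0.1875]
Step 2: x=[3.5616] v=[-0.3662]
Step 3: x=[3.4297] v=[-0.5278]
Step 4: x=[3.2636] v=[-0.6646]
Step 5: x=[3.0710] v=[-0.7703]
Step 6: x=[2.8610] v=[-0.8399]
Step 7: x=[2.6435] v=[-0.8701]
Step 8: x=[2.4286] v=[-0.8595]
Step 9: x=[2.2265] v=[-0.8086]
Step 10: x=[2.0466] v=[-0.7198]
Step 11: x=[1.8973] v=[-0.5973]
Step 12: x=[1.7856] v=[-0.4468]
Step 13: x=[1.7168] v=[-0.2754]
Step 14: x=[1.6940] v=[-0.0911]
Step 15: x=[1.7184] v=[0.0975]
First v>=0 after going negative at step 15, time=3.7500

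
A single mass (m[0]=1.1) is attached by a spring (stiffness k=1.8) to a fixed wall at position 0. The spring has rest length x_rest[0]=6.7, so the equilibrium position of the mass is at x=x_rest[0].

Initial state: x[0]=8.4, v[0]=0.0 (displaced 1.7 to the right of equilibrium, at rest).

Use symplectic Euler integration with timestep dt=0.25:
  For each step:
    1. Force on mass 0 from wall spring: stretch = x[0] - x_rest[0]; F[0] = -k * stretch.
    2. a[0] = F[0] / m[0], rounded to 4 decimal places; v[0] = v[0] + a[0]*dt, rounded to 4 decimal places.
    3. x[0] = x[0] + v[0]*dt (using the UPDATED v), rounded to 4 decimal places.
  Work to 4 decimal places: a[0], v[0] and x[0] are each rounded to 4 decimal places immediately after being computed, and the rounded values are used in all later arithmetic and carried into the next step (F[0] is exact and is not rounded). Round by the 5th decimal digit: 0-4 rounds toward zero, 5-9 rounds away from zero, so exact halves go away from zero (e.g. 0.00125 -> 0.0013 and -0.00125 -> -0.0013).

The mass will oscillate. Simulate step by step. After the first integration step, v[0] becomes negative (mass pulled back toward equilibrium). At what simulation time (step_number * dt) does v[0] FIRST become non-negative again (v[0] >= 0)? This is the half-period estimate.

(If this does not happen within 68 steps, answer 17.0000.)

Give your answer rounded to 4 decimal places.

Step 0: x=[8.4000] v=[0.0000]
Step 1: x=[8.2261] v=[-0.6955]
Step 2: x=[7.8962] v=[-1.3198]
Step 3: x=[7.4439] v=[-1.8092]
Step 4: x=[6.9155] v=[-2.1135]
Step 5: x=[6.3651] v=[-2.2017]
Step 6: x=[5.8489] v=[-2.0647]
Step 7: x=[5.4198] v=[-1.7165]
Step 8: x=[5.1216] v=[-1.1928]
Step 9: x=[4.9848] v=[-0.5471]
Step 10: x=[5.0235] v=[0.1546]
First v>=0 after going negative at step 10, time=2.5000

Answer: 2.5000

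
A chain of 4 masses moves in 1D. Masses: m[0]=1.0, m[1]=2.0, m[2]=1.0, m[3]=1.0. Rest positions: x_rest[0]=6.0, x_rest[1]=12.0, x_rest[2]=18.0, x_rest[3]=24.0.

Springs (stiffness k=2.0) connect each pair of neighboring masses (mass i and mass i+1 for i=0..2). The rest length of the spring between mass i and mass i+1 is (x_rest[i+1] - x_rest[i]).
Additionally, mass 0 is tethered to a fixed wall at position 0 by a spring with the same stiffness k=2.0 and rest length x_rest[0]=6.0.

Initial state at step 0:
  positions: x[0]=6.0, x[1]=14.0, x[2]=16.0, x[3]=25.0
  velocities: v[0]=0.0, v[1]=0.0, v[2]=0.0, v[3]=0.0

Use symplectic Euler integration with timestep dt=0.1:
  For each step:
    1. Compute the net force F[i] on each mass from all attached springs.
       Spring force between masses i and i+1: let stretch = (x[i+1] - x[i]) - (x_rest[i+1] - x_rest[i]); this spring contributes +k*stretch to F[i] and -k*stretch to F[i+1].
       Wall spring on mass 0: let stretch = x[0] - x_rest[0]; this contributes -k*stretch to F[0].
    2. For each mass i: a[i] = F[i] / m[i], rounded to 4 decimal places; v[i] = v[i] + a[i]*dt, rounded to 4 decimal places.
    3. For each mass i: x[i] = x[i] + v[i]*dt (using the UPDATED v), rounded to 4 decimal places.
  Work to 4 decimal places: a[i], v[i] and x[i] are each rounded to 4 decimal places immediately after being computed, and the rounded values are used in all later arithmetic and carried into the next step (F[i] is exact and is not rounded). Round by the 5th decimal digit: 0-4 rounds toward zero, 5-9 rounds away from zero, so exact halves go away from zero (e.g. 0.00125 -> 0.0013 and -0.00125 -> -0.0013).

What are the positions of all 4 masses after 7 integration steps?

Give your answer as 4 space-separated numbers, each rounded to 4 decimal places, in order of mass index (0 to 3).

Step 0: x=[6.0000 14.0000 16.0000 25.0000] v=[0.0000 0.0000 0.0000 0.0000]
Step 1: x=[6.0400 13.9400 16.1400 24.9400] v=[0.4000 -0.6000 1.4000 -0.6000]
Step 2: x=[6.1172 13.8230 16.4120 24.8240] v=[0.7720 -1.1700 2.7200 -1.1600]
Step 3: x=[6.2262 13.6548 16.8005 24.6598] v=[1.0897 -1.6817 3.8846 -1.6424]
Step 4: x=[6.3592 13.4438 17.2832 24.4584] v=[1.3302 -2.1100 4.8273 -2.0143]
Step 5: x=[6.5067 13.2004 17.8327 24.2335] v=[1.4753 -2.4345 5.4945 -2.2493]
Step 6: x=[6.6580 12.9363 18.4175 24.0006] v=[1.5127 -2.6406 5.8482 -2.3295]
Step 7: x=[6.8017 12.6643 19.0044 23.7760] v=[1.4368 -2.7203 5.8686 -2.2461]

Answer: 6.8017 12.6643 19.0044 23.7760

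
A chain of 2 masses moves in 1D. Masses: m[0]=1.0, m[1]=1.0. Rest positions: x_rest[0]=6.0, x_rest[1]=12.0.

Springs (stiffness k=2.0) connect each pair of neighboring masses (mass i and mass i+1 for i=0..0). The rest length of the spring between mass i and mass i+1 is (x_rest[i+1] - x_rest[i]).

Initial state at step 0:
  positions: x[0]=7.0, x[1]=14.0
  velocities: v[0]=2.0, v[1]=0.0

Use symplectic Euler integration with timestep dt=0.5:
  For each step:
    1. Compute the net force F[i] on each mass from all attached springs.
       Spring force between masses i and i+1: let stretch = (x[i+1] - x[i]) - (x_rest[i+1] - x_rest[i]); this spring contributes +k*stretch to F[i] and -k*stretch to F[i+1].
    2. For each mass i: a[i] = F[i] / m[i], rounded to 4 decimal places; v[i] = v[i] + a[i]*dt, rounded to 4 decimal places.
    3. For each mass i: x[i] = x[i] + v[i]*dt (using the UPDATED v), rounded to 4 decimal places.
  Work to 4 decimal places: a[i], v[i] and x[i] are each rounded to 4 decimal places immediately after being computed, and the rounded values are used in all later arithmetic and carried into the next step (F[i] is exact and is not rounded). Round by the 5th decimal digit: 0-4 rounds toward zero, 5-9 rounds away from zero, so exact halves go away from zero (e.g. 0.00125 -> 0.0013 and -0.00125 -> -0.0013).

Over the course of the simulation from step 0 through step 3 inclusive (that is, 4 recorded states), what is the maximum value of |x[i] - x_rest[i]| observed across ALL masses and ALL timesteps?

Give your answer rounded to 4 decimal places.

Step 0: x=[7.0000 14.0000] v=[2.0000 0.0000]
Step 1: x=[8.5000 13.5000] v=[3.0000 -1.0000]
Step 2: x=[9.5000 13.5000] v=[2.0000 0.0000]
Step 3: x=[9.5000 14.5000] v=[0.0000 2.0000]
Max displacement = 3.5000

Answer: 3.5000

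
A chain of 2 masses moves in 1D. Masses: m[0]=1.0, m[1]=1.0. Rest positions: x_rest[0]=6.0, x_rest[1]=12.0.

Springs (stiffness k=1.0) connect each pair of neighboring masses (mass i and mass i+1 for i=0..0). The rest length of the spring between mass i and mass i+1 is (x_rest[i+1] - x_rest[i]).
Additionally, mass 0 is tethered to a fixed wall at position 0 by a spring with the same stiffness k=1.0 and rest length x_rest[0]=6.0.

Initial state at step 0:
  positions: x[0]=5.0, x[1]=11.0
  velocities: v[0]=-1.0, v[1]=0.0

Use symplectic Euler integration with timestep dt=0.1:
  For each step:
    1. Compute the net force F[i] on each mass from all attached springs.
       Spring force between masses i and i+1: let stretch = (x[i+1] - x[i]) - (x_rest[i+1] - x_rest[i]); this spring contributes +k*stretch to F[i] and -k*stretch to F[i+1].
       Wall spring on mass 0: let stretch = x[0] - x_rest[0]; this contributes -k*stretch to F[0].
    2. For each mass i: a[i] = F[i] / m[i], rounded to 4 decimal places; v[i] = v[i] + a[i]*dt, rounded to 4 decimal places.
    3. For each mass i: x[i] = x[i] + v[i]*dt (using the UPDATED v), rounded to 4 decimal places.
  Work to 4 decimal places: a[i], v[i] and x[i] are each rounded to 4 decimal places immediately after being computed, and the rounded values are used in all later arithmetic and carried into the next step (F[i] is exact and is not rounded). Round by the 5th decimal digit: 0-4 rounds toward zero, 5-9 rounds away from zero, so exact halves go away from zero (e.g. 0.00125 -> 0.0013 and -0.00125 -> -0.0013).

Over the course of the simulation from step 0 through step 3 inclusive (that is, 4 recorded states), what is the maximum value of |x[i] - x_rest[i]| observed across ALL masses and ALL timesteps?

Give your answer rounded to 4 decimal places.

Step 0: x=[5.0000 11.0000] v=[-1.0000 0.0000]
Step 1: x=[4.9100 11.0000] v=[-0.9000 0.0000]
Step 2: x=[4.8318 10.9991] v=[-0.7820 -0.0090]
Step 3: x=[4.7670 10.9965] v=[-0.6485 -0.0257]
Max displacement = 1.2330

Answer: 1.2330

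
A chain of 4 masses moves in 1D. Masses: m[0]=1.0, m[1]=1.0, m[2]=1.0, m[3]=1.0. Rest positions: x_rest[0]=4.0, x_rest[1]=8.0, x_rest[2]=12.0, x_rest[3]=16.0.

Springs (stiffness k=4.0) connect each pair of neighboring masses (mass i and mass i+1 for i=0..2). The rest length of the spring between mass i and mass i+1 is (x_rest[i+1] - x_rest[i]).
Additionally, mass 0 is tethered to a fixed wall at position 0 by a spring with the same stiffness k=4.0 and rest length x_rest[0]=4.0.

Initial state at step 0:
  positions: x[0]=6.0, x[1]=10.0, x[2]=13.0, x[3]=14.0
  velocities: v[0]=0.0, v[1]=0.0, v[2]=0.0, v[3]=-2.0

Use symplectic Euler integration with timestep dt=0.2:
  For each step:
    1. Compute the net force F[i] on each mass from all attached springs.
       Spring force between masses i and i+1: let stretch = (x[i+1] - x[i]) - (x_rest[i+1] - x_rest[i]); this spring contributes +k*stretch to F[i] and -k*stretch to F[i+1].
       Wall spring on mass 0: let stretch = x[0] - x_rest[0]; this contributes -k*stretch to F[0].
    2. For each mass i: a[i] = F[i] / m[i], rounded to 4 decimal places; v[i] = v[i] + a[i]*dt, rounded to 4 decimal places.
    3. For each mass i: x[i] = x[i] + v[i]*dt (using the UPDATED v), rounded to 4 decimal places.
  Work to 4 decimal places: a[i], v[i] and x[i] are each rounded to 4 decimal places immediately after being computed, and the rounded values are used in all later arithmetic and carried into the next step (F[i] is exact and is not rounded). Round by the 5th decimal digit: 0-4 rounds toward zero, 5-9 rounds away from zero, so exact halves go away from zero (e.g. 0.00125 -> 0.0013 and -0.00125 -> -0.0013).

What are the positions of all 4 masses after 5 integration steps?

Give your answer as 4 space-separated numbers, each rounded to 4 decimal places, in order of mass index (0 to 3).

Step 0: x=[6.0000 10.0000 13.0000 14.0000] v=[0.0000 0.0000 0.0000 -2.0000]
Step 1: x=[5.6800 9.8400 12.6800 14.0800] v=[-1.6000 -0.8000 -1.6000 0.4000]
Step 2: x=[5.1168 9.4688 12.1296 14.5760] v=[-2.8160 -1.8560 -2.7520 2.4800]
Step 3: x=[4.4312 8.8270 11.5449 15.3206] v=[-3.4278 -3.2090 -2.9235 3.7229]
Step 4: x=[3.7400 7.9167 11.1294 16.1011] v=[-3.4561 -4.5513 -2.0773 3.9023]
Step 5: x=[3.1187 6.8522 10.9954 16.7261] v=[-3.1067 -5.3225 -0.6701 3.1249]

Answer: 3.1187 6.8522 10.9954 16.7261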